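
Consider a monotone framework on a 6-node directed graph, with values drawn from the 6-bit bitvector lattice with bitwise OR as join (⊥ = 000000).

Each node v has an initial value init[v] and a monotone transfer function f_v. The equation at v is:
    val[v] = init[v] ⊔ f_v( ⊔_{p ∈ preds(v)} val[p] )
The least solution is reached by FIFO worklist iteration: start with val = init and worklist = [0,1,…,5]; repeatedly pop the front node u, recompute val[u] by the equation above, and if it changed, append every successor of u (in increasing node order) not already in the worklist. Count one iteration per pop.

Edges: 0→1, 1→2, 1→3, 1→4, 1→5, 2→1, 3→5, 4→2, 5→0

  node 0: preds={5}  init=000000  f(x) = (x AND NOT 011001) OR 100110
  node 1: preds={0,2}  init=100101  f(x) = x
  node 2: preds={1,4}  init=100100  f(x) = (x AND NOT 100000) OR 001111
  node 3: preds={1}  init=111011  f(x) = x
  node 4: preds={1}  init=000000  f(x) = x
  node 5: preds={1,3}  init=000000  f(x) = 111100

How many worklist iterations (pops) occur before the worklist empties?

Worklist (13 pops):
  #1 pop 0: in=000000 → 100110 (was 000000); enqueue []
  #2 pop 1: in=100110 → 100111 (was 100101); enqueue []
  #3 pop 2: in=100111 → 101111 (was 100100); enqueue [1]
  #4 pop 3: in=100111 → 111111 (was 111011); enqueue []
  #5 pop 4: in=100111 → 100111 (was 000000); enqueue [2]
  #6 pop 5: in=111111 → 111100 (was 000000); enqueue [0]
  #7 pop 1: in=101111 → 101111 (was 100111); enqueue [3,4,5]
  #8 pop 2: in=101111 → 101111 (no change)
  #9 pop 0: in=111100 → 100110 (no change)
  #10 pop 3: in=101111 → 111111 (no change)
  #11 pop 4: in=101111 → 101111 (was 100111); enqueue [2]
  #12 pop 5: in=111111 → 111100 (no change)
  #13 pop 2: in=101111 → 101111 (no change)

Fixpoint:
  val[0] = 100110
  val[1] = 101111
  val[2] = 101111
  val[3] = 111111
  val[4] = 101111
  val[5] = 111100

13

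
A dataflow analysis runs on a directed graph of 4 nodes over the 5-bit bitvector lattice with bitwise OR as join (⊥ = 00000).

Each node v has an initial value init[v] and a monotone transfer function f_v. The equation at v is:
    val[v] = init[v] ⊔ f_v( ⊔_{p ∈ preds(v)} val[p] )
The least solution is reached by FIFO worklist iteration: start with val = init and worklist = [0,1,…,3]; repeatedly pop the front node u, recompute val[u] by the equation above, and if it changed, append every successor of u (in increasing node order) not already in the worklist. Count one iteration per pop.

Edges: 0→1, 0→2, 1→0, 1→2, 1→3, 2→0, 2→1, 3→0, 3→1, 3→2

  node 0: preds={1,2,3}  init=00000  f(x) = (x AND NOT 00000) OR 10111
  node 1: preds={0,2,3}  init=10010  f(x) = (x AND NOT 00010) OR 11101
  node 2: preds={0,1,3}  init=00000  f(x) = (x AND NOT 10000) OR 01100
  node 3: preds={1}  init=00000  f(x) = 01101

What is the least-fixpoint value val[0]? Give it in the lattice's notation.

Worklist (7 pops):
  #1 pop 0: in=10010 → 10111 (was 00000); enqueue []
  #2 pop 1: in=10111 → 11111 (was 10010); enqueue [0]
  #3 pop 2: in=11111 → 01111 (was 00000); enqueue [1]
  #4 pop 3: in=11111 → 01101 (was 00000); enqueue [2]
  #5 pop 0: in=11111 → 11111 (was 10111); enqueue []
  #6 pop 1: in=11111 → 11111 (no change)
  #7 pop 2: in=11111 → 01111 (no change)

Fixpoint:
  val[0] = 11111
  val[1] = 11111
  val[2] = 01111
  val[3] = 01101

11111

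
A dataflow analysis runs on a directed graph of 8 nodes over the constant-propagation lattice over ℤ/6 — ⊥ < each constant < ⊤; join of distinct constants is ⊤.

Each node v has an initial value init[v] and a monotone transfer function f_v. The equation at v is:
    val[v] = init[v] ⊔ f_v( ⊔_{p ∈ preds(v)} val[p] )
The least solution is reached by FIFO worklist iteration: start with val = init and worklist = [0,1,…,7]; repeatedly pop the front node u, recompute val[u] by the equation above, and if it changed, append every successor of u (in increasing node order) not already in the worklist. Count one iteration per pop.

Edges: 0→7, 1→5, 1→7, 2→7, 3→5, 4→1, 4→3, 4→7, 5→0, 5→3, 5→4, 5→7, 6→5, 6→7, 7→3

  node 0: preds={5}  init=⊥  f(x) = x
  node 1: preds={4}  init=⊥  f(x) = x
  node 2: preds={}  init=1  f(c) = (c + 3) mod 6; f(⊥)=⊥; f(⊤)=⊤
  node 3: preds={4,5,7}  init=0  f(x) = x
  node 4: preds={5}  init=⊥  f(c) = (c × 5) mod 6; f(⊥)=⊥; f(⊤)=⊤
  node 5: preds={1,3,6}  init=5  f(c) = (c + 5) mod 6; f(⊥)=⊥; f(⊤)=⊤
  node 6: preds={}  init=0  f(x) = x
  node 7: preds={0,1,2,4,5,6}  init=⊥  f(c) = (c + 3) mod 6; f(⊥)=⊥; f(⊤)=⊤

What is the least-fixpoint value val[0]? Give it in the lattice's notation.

Trace (18 dequeues):
  [1] u=0 | in 5 | out 5 | prev ⊥ | push {}
  [2] u=1 | in ⊥ | out ⊥ | ==
  [3] u=2 | in ⊥ | out 1 | ==
  [4] u=3 | in 5 | out ⊤ | prev 0 | push {}
  [5] u=4 | in 5 | out 1 | prev ⊥ | push {1,3}
  [6] u=5 | in ⊤ | out ⊤ | prev 5 | push {0,4}
  [7] u=6 | in ⊥ | out 0 | ==
  [8] u=7 | in ⊤ | out ⊤ | prev ⊥ | push {}
  [9] u=1 | in 1 | out 1 | prev ⊥ | push {5,7}
  [10] u=3 | in ⊤ | out ⊤ | ==
  [11] u=0 | in ⊤ | out ⊤ | prev 5 | push {}
  [12] u=4 | in ⊤ | out ⊤ | prev 1 | push {1,3}
  [13] u=5 | in ⊤ | out ⊤ | ==
  [14] u=7 | in ⊤ | out ⊤ | ==
  [15] u=1 | in ⊤ | out ⊤ | prev 1 | push {5,7}
  [16] u=3 | in ⊤ | out ⊤ | ==
  [17] u=5 | in ⊤ | out ⊤ | ==
  [18] u=7 | in ⊤ | out ⊤ | ==

Converged values:
  [0] ⊤
  [1] ⊤
  [2] 1
  [3] ⊤
  [4] ⊤
  [5] ⊤
  [6] 0
  [7] ⊤

⊤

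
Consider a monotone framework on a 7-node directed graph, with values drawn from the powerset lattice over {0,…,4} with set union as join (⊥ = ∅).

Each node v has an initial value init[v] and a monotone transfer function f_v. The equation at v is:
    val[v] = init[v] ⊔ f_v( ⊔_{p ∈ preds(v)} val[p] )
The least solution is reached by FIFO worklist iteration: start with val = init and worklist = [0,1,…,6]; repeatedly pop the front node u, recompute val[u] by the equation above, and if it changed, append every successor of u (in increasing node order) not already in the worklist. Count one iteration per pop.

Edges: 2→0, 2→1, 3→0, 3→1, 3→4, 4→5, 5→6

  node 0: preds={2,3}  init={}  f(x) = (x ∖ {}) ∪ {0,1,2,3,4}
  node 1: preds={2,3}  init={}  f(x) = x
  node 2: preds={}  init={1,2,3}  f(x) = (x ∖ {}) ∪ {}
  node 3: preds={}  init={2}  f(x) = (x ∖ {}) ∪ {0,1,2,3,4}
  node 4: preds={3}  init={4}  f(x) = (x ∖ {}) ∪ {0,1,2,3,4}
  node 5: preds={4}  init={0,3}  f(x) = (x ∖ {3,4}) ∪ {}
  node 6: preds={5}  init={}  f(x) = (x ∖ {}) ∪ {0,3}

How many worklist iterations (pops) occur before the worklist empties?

Trace (9 dequeues):
  [1] u=0 | in {1,2,3} | out {0,1,2,3,4} | prev {} | push {}
  [2] u=1 | in {1,2,3} | out {1,2,3} | prev {} | push {}
  [3] u=2 | in {} | out {1,2,3} | ==
  [4] u=3 | in {} | out {0,1,2,3,4} | prev {2} | push {0,1}
  [5] u=4 | in {0,1,2,3,4} | out {0,1,2,3,4} | prev {4} | push {}
  [6] u=5 | in {0,1,2,3,4} | out {0,1,2,3} | prev {0,3} | push {}
  [7] u=6 | in {0,1,2,3} | out {0,1,2,3} | prev {} | push {}
  [8] u=0 | in {0,1,2,3,4} | out {0,1,2,3,4} | ==
  [9] u=1 | in {0,1,2,3,4} | out {0,1,2,3,4} | prev {1,2,3} | push {}

Converged values:
  [0] {0,1,2,3,4}
  [1] {0,1,2,3,4}
  [2] {1,2,3}
  [3] {0,1,2,3,4}
  [4] {0,1,2,3,4}
  [5] {0,1,2,3}
  [6] {0,1,2,3}

9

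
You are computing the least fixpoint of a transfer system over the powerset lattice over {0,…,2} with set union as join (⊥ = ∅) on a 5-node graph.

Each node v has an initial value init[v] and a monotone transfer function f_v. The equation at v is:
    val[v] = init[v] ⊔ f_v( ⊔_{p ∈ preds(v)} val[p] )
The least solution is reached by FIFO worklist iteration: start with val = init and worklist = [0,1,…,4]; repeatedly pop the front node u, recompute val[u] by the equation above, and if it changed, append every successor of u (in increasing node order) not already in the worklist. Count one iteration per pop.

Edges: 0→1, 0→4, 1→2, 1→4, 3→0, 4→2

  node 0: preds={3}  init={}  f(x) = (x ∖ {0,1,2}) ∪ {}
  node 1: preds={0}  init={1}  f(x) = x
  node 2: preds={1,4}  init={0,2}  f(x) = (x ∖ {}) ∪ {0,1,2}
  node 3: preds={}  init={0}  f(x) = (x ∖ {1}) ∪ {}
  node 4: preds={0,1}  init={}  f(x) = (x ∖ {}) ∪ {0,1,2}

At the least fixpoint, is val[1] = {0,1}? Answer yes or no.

no

Worklist (6 pops):
  #1 pop 0: in={0} → {} (no change)
  #2 pop 1: in={} → {1} (no change)
  #3 pop 2: in={1} → {0,1,2} (was {0,2}); enqueue []
  #4 pop 3: in={} → {0} (no change)
  #5 pop 4: in={1} → {0,1,2} (was {}); enqueue [2]
  #6 pop 2: in={0,1,2} → {0,1,2} (no change)

Fixpoint:
  val[0] = {}
  val[1] = {1}
  val[2] = {0,1,2}
  val[3] = {0}
  val[4] = {0,1,2}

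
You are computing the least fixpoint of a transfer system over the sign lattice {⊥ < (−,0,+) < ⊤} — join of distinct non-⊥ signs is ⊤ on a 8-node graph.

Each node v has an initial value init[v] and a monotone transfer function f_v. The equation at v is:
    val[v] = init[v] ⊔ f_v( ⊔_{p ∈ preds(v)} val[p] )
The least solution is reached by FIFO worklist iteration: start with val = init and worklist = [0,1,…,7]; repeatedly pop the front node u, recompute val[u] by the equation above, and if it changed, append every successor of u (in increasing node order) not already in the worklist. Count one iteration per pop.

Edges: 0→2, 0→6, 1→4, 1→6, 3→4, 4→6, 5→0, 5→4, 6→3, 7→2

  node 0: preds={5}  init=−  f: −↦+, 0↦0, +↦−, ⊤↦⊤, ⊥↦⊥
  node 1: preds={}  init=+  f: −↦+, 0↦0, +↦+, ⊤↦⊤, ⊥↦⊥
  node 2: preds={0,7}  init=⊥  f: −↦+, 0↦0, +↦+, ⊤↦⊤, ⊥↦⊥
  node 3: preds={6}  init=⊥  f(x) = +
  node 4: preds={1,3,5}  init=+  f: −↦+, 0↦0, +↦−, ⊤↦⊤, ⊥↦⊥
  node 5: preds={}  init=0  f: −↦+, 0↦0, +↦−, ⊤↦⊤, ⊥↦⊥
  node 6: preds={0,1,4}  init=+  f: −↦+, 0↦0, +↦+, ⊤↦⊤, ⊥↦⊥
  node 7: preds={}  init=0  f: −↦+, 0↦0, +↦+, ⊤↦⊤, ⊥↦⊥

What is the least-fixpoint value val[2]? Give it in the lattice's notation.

Trace (9 dequeues):
  [1] u=0 | in 0 | out ⊤ | prev − | push {}
  [2] u=1 | in ⊥ | out + | ==
  [3] u=2 | in ⊤ | out ⊤ | prev ⊥ | push {}
  [4] u=3 | in + | out + | prev ⊥ | push {}
  [5] u=4 | in ⊤ | out ⊤ | prev + | push {}
  [6] u=5 | in ⊥ | out 0 | ==
  [7] u=6 | in ⊤ | out ⊤ | prev + | push {3}
  [8] u=7 | in ⊥ | out 0 | ==
  [9] u=3 | in ⊤ | out + | ==

Converged values:
  [0] ⊤
  [1] +
  [2] ⊤
  [3] +
  [4] ⊤
  [5] 0
  [6] ⊤
  [7] 0

⊤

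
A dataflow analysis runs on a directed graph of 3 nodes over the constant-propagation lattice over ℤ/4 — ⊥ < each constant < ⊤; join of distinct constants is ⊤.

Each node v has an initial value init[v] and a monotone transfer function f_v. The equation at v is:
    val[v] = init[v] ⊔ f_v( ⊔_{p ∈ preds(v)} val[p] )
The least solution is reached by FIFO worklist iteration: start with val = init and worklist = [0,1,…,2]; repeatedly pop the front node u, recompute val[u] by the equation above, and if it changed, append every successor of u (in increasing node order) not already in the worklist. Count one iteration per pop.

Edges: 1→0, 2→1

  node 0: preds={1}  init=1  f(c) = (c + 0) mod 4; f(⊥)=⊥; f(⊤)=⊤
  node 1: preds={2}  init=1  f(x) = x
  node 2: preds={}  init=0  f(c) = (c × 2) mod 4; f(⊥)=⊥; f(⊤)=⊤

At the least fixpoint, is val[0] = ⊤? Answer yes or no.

yes

Trace (4 dequeues):
  [1] u=0 | in 1 | out 1 | ==
  [2] u=1 | in 0 | out ⊤ | prev 1 | push {0}
  [3] u=2 | in ⊥ | out 0 | ==
  [4] u=0 | in ⊤ | out ⊤ | prev 1 | push {}

Converged values:
  [0] ⊤
  [1] ⊤
  [2] 0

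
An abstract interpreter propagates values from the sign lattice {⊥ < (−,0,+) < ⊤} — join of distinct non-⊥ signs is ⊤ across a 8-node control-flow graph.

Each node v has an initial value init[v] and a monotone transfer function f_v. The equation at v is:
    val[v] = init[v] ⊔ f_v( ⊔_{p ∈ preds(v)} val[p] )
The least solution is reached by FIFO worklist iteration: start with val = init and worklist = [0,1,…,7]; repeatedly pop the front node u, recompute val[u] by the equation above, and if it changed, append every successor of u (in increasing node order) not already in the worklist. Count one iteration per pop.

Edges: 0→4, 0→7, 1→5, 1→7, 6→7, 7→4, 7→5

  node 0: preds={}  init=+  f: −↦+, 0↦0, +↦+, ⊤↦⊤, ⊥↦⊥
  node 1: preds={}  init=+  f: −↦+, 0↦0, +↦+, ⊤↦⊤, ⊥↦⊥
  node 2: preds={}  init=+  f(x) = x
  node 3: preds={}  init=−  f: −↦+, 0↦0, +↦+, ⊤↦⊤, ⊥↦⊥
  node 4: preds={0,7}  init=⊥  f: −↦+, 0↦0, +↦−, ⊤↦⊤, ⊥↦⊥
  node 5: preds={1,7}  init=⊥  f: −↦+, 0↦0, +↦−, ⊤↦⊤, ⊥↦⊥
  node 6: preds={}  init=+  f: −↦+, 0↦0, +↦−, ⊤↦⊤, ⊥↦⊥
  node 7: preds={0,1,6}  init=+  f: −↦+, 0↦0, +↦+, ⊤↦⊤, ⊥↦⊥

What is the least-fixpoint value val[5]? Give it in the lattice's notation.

Iteration log — 8 steps:
  step 1. node 0  ⊔preds=⊥  new=+  stable
  step 2. node 1  ⊔preds=⊥  new=+  stable
  step 3. node 2  ⊔preds=⊥  new=+  stable
  step 4. node 3  ⊔preds=⊥  new=−  stable
  step 5. node 4  ⊔preds=+  new=−  old=⊥  +wl: 
  step 6. node 5  ⊔preds=+  new=−  old=⊥  +wl: 
  step 7. node 6  ⊔preds=⊥  new=+  stable
  step 8. node 7  ⊔preds=+  new=+  stable

Least fixpoint reached:
  node 0: +
  node 1: +
  node 2: +
  node 3: −
  node 4: −
  node 5: −
  node 6: +
  node 7: +

−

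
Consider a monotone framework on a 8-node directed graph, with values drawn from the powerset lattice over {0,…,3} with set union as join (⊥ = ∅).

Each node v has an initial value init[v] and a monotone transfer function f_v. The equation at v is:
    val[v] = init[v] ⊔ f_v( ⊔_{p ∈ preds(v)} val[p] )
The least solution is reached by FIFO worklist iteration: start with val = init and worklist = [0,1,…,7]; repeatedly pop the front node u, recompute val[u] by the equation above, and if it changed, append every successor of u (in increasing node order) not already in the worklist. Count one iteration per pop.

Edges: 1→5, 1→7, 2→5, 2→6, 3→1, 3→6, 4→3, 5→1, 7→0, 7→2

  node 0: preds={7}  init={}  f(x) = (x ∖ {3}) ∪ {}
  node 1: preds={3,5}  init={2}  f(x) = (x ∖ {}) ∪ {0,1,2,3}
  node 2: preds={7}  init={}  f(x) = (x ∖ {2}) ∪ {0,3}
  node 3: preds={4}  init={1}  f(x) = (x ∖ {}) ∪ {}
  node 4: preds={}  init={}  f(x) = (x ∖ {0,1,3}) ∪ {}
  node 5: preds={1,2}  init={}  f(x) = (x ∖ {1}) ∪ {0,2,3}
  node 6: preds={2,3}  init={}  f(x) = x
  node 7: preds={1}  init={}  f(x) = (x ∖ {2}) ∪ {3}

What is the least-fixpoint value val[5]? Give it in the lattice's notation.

{0,2,3}

Worklist (13 pops):
  #1 pop 0: in={} → {} (no change)
  #2 pop 1: in={1} → {0,1,2,3} (was {2}); enqueue []
  #3 pop 2: in={} → {0,3} (was {}); enqueue []
  #4 pop 3: in={} → {1} (no change)
  #5 pop 4: in={} → {} (no change)
  #6 pop 5: in={0,1,2,3} → {0,2,3} (was {}); enqueue [1]
  #7 pop 6: in={0,1,3} → {0,1,3} (was {}); enqueue []
  #8 pop 7: in={0,1,2,3} → {0,1,3} (was {}); enqueue [0,2]
  #9 pop 1: in={0,1,2,3} → {0,1,2,3} (no change)
  #10 pop 0: in={0,1,3} → {0,1} (was {}); enqueue []
  #11 pop 2: in={0,1,3} → {0,1,3} (was {0,3}); enqueue [5,6]
  #12 pop 5: in={0,1,2,3} → {0,2,3} (no change)
  #13 pop 6: in={0,1,3} → {0,1,3} (no change)

Fixpoint:
  val[0] = {0,1}
  val[1] = {0,1,2,3}
  val[2] = {0,1,3}
  val[3] = {1}
  val[4] = {}
  val[5] = {0,2,3}
  val[6] = {0,1,3}
  val[7] = {0,1,3}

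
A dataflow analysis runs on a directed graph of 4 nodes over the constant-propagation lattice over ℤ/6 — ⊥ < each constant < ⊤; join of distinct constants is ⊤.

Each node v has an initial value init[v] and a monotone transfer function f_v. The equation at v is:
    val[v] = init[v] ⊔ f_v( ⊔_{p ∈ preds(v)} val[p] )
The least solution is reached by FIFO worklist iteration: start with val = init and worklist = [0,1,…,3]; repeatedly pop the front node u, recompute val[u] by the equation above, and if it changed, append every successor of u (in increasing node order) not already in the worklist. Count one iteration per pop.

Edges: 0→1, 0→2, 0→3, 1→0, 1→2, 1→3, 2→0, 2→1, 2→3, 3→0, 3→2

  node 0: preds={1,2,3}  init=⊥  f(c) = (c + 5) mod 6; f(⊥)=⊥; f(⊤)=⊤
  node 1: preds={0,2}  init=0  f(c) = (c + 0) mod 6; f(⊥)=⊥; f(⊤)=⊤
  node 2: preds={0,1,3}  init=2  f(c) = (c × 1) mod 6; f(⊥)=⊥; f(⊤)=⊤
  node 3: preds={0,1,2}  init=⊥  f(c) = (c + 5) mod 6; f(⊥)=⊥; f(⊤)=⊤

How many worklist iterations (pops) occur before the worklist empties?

Iteration log — 7 steps:
  step 1. node 0  ⊔preds=⊤  new=⊤  old=⊥  +wl: 
  step 2. node 1  ⊔preds=⊤  new=⊤  old=0  +wl: 0
  step 3. node 2  ⊔preds=⊤  new=⊤  old=2  +wl: 1
  step 4. node 3  ⊔preds=⊤  new=⊤  old=⊥  +wl: 2
  step 5. node 0  ⊔preds=⊤  new=⊤  stable
  step 6. node 1  ⊔preds=⊤  new=⊤  stable
  step 7. node 2  ⊔preds=⊤  new=⊤  stable

Least fixpoint reached:
  node 0: ⊤
  node 1: ⊤
  node 2: ⊤
  node 3: ⊤

7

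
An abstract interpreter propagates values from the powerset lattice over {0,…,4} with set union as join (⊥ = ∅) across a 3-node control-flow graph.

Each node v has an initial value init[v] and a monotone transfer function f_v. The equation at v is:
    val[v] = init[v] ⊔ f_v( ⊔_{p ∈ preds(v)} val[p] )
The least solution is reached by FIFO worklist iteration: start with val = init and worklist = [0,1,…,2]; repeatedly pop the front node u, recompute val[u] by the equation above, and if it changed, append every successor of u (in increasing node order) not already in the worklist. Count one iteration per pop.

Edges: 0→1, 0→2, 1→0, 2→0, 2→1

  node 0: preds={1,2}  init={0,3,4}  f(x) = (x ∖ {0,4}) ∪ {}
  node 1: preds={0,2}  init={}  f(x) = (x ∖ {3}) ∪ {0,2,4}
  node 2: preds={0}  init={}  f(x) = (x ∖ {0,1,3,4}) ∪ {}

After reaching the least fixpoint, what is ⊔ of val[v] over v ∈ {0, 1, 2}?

{0,2,3,4}

Trace (8 dequeues):
  [1] u=0 | in {} | out {0,3,4} | ==
  [2] u=1 | in {0,3,4} | out {0,2,4} | prev {} | push {0}
  [3] u=2 | in {0,3,4} | out {} | ==
  [4] u=0 | in {0,2,4} | out {0,2,3,4} | prev {0,3,4} | push {1,2}
  [5] u=1 | in {0,2,3,4} | out {0,2,4} | ==
  [6] u=2 | in {0,2,3,4} | out {2} | prev {} | push {0,1}
  [7] u=0 | in {0,2,4} | out {0,2,3,4} | ==
  [8] u=1 | in {0,2,3,4} | out {0,2,4} | ==

Converged values:
  [0] {0,2,3,4}
  [1] {0,2,4}
  [2] {2}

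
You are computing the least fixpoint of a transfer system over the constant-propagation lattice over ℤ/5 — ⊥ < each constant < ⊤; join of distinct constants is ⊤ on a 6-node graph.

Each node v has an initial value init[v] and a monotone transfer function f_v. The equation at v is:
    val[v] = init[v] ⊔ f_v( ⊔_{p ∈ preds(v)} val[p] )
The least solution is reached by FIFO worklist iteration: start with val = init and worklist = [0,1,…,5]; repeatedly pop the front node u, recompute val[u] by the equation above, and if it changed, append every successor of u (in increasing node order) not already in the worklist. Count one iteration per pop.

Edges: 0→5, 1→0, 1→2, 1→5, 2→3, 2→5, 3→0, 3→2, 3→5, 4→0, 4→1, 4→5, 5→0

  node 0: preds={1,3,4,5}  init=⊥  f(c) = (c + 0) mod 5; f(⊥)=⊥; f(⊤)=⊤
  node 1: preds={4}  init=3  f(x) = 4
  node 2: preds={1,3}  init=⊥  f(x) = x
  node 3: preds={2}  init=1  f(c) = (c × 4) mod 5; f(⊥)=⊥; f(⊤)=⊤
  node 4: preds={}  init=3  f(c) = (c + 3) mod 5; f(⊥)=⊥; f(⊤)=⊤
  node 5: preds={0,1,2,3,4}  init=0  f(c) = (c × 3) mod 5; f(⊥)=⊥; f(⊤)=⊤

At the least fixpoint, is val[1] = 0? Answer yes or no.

Trace (8 dequeues):
  [1] u=0 | in ⊤ | out ⊤ | prev ⊥ | push {}
  [2] u=1 | in 3 | out ⊤ | prev 3 | push {0}
  [3] u=2 | in ⊤ | out ⊤ | prev ⊥ | push {}
  [4] u=3 | in ⊤ | out ⊤ | prev 1 | push {2}
  [5] u=4 | in ⊥ | out 3 | ==
  [6] u=5 | in ⊤ | out ⊤ | prev 0 | push {}
  [7] u=0 | in ⊤ | out ⊤ | ==
  [8] u=2 | in ⊤ | out ⊤ | ==

Converged values:
  [0] ⊤
  [1] ⊤
  [2] ⊤
  [3] ⊤
  [4] 3
  [5] ⊤

no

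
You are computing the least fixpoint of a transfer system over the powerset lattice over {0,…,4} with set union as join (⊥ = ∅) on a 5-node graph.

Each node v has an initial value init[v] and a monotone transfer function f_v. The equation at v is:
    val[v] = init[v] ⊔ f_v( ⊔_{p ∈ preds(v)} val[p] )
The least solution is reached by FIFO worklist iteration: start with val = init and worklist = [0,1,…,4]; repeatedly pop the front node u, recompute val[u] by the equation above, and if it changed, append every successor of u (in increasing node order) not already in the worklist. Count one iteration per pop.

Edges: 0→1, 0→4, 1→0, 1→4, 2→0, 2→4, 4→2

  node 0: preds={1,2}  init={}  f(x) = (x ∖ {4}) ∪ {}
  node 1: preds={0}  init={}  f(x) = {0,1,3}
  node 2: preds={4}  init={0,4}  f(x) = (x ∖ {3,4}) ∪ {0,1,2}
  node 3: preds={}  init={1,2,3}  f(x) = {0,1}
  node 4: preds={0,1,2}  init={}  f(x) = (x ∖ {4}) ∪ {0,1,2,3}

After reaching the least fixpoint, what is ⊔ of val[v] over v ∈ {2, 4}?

Worklist (9 pops):
  #1 pop 0: in={0,4} → {0} (was {}); enqueue []
  #2 pop 1: in={0} → {0,1,3} (was {}); enqueue [0]
  #3 pop 2: in={} → {0,1,2,4} (was {0,4}); enqueue []
  #4 pop 3: in={} → {0,1,2,3} (was {1,2,3}); enqueue []
  #5 pop 4: in={0,1,2,3,4} → {0,1,2,3} (was {}); enqueue [2]
  #6 pop 0: in={0,1,2,3,4} → {0,1,2,3} (was {0}); enqueue [1,4]
  #7 pop 2: in={0,1,2,3} → {0,1,2,4} (no change)
  #8 pop 1: in={0,1,2,3} → {0,1,3} (no change)
  #9 pop 4: in={0,1,2,3,4} → {0,1,2,3} (no change)

Fixpoint:
  val[0] = {0,1,2,3}
  val[1] = {0,1,3}
  val[2] = {0,1,2,4}
  val[3] = {0,1,2,3}
  val[4] = {0,1,2,3}

{0,1,2,3,4}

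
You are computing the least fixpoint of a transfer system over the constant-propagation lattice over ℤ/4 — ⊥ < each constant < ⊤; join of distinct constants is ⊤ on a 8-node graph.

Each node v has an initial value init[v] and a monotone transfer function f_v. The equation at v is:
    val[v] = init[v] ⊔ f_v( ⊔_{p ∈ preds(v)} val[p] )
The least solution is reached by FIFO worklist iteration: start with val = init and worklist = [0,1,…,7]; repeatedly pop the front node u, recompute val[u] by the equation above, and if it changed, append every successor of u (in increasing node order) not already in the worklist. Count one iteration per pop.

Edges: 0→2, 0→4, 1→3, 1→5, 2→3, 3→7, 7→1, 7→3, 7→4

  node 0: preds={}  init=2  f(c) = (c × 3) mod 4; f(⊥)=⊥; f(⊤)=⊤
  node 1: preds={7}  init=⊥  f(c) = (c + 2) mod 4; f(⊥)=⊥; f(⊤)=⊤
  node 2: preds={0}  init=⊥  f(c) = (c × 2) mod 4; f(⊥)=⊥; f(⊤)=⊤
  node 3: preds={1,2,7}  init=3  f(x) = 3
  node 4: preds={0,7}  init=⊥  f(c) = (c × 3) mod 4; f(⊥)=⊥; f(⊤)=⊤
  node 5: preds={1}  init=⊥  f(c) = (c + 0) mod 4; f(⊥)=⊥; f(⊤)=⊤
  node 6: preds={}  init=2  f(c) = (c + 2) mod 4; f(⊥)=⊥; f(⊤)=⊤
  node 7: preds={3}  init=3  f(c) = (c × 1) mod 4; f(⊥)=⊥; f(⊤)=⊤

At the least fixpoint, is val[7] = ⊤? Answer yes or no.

Iteration log — 8 steps:
  step 1. node 0  ⊔preds=⊥  new=2  stable
  step 2. node 1  ⊔preds=3  new=1  old=⊥  +wl: 
  step 3. node 2  ⊔preds=2  new=0  old=⊥  +wl: 
  step 4. node 3  ⊔preds=⊤  new=3  stable
  step 5. node 4  ⊔preds=⊤  new=⊤  old=⊥  +wl: 
  step 6. node 5  ⊔preds=1  new=1  old=⊥  +wl: 
  step 7. node 6  ⊔preds=⊥  new=2  stable
  step 8. node 7  ⊔preds=3  new=3  stable

Least fixpoint reached:
  node 0: 2
  node 1: 1
  node 2: 0
  node 3: 3
  node 4: ⊤
  node 5: 1
  node 6: 2
  node 7: 3

no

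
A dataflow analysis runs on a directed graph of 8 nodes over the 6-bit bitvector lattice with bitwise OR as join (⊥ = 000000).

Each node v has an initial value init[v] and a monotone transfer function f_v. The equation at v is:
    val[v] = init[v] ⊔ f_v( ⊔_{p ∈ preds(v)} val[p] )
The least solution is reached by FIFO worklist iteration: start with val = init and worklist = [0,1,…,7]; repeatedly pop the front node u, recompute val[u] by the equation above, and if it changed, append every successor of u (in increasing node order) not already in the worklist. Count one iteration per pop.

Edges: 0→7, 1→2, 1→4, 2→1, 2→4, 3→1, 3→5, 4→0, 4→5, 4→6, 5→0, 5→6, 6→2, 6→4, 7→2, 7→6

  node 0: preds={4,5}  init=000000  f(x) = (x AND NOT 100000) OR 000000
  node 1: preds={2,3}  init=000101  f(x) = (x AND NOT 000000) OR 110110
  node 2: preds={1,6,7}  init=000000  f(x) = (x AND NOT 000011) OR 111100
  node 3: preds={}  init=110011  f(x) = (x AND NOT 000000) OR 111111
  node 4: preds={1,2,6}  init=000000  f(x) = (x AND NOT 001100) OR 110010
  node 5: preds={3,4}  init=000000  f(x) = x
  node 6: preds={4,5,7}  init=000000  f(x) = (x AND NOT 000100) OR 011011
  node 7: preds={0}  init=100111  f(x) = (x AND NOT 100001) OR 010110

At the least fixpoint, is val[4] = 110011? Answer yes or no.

Worklist (16 pops):
  #1 pop 0: in=000000 → 000000 (no change)
  #2 pop 1: in=110011 → 110111 (was 000101); enqueue []
  #3 pop 2: in=110111 → 111100 (was 000000); enqueue [1]
  #4 pop 3: in=000000 → 111111 (was 110011); enqueue []
  #5 pop 4: in=111111 → 110011 (was 000000); enqueue [0]
  #6 pop 5: in=111111 → 111111 (was 000000); enqueue []
  #7 pop 6: in=111111 → 111011 (was 000000); enqueue [2,4]
  #8 pop 7: in=000000 → 110111 (was 100111); enqueue [6]
  #9 pop 1: in=111111 → 111111 (was 110111); enqueue []
  #10 pop 0: in=111111 → 011111 (was 000000); enqueue [7]
  #11 pop 2: in=111111 → 111100 (no change)
  #12 pop 4: in=111111 → 110011 (no change)
  #13 pop 6: in=111111 → 111011 (no change)
  #14 pop 7: in=011111 → 111111 (was 110111); enqueue [2,6]
  #15 pop 2: in=111111 → 111100 (no change)
  #16 pop 6: in=111111 → 111011 (no change)

Fixpoint:
  val[0] = 011111
  val[1] = 111111
  val[2] = 111100
  val[3] = 111111
  val[4] = 110011
  val[5] = 111111
  val[6] = 111011
  val[7] = 111111

yes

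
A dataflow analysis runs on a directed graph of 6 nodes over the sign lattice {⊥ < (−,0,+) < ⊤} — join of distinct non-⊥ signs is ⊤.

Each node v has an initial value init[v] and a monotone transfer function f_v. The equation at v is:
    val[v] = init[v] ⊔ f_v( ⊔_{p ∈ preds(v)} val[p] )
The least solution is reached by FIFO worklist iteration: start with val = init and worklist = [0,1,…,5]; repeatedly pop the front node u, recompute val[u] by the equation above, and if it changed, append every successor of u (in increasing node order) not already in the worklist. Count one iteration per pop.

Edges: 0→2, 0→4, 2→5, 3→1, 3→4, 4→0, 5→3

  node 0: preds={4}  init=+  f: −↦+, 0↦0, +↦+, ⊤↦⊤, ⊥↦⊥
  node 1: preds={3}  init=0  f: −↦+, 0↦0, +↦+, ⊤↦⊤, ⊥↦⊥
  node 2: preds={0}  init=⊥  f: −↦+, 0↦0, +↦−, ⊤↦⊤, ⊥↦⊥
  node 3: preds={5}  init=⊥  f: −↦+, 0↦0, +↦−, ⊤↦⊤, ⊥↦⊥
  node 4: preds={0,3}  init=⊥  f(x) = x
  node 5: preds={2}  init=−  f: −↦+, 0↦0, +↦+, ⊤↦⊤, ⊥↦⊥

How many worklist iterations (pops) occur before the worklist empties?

15

Trace (15 dequeues):
  [1] u=0 | in ⊥ | out + | ==
  [2] u=1 | in ⊥ | out 0 | ==
  [3] u=2 | in + | out − | prev ⊥ | push {}
  [4] u=3 | in − | out + | prev ⊥ | push {1}
  [5] u=4 | in + | out + | prev ⊥ | push {0}
  [6] u=5 | in − | out ⊤ | prev − | push {3}
  [7] u=1 | in + | out ⊤ | prev 0 | push {}
  [8] u=0 | in + | out + | ==
  [9] u=3 | in ⊤ | out ⊤ | prev + | push {1,4}
  [10] u=1 | in ⊤ | out ⊤ | ==
  [11] u=4 | in ⊤ | out ⊤ | prev + | push {0}
  [12] u=0 | in ⊤ | out ⊤ | prev + | push {2,4}
  [13] u=2 | in ⊤ | out ⊤ | prev − | push {5}
  [14] u=4 | in ⊤ | out ⊤ | ==
  [15] u=5 | in ⊤ | out ⊤ | ==

Converged values:
  [0] ⊤
  [1] ⊤
  [2] ⊤
  [3] ⊤
  [4] ⊤
  [5] ⊤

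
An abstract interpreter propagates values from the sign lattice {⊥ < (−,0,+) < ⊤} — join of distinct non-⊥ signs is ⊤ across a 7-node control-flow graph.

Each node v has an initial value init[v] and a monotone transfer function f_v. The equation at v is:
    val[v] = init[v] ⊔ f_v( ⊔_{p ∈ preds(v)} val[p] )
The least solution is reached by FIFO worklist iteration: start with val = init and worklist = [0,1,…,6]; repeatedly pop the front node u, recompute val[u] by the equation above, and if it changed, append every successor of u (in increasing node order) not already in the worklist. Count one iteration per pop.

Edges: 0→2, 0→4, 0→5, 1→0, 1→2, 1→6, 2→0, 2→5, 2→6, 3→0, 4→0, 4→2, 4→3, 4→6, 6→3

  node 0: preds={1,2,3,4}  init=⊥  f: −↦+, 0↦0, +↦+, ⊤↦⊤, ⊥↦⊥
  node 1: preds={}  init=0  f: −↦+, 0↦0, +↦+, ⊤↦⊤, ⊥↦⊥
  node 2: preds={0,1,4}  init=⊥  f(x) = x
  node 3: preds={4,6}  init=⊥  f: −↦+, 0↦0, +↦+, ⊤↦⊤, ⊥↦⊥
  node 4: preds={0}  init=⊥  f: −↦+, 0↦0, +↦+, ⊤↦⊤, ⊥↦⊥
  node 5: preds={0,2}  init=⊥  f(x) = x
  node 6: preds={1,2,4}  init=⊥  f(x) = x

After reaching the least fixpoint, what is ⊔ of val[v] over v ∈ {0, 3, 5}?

Trace (11 dequeues):
  [1] u=0 | in 0 | out 0 | prev ⊥ | push {}
  [2] u=1 | in ⊥ | out 0 | ==
  [3] u=2 | in 0 | out 0 | prev ⊥ | push {0}
  [4] u=3 | in ⊥ | out ⊥ | ==
  [5] u=4 | in 0 | out 0 | prev ⊥ | push {2,3}
  [6] u=5 | in 0 | out 0 | prev ⊥ | push {}
  [7] u=6 | in 0 | out 0 | prev ⊥ | push {}
  [8] u=0 | in 0 | out 0 | ==
  [9] u=2 | in 0 | out 0 | ==
  [10] u=3 | in 0 | out 0 | prev ⊥ | push {0}
  [11] u=0 | in 0 | out 0 | ==

Converged values:
  [0] 0
  [1] 0
  [2] 0
  [3] 0
  [4] 0
  [5] 0
  [6] 0

0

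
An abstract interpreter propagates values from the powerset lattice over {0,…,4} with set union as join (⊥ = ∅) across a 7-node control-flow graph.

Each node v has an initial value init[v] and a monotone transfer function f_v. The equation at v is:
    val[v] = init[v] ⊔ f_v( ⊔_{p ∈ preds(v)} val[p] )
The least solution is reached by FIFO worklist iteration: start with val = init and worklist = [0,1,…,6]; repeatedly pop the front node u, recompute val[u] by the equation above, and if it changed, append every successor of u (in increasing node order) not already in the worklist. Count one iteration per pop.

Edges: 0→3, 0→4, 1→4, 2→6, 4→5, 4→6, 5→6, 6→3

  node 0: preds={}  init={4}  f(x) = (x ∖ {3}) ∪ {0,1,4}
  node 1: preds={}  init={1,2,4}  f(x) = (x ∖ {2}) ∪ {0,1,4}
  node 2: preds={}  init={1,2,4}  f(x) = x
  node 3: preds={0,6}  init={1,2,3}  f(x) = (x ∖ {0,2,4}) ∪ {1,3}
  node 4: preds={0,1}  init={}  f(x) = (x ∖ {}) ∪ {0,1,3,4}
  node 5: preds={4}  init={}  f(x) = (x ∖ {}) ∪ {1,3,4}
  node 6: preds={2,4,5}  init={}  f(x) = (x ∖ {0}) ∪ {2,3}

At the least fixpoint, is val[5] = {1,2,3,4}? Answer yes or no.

no

Worklist (8 pops):
  #1 pop 0: in={} → {0,1,4} (was {4}); enqueue []
  #2 pop 1: in={} → {0,1,2,4} (was {1,2,4}); enqueue []
  #3 pop 2: in={} → {1,2,4} (no change)
  #4 pop 3: in={0,1,4} → {1,2,3} (no change)
  #5 pop 4: in={0,1,2,4} → {0,1,2,3,4} (was {}); enqueue []
  #6 pop 5: in={0,1,2,3,4} → {0,1,2,3,4} (was {}); enqueue []
  #7 pop 6: in={0,1,2,3,4} → {1,2,3,4} (was {}); enqueue [3]
  #8 pop 3: in={0,1,2,3,4} → {1,2,3} (no change)

Fixpoint:
  val[0] = {0,1,4}
  val[1] = {0,1,2,4}
  val[2] = {1,2,4}
  val[3] = {1,2,3}
  val[4] = {0,1,2,3,4}
  val[5] = {0,1,2,3,4}
  val[6] = {1,2,3,4}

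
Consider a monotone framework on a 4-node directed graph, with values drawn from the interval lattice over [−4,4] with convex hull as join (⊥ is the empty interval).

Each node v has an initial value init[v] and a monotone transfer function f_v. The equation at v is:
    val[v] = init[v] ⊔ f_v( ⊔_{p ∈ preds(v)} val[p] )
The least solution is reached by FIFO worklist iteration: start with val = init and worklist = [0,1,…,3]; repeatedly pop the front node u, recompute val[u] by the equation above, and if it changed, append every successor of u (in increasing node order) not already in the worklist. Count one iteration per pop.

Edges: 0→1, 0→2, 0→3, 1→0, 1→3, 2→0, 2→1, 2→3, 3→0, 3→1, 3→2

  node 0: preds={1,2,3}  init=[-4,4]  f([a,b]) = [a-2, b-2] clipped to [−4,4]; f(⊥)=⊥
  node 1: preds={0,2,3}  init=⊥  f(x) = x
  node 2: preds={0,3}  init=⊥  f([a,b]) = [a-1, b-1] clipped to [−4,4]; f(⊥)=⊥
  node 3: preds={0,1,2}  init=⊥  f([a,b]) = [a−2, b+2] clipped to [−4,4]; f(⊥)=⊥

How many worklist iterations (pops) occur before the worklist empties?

Iteration log — 7 steps:
  step 1. node 0  ⊔preds=⊥  new=[-4,4]  stable
  step 2. node 1  ⊔preds=[-4,4]  new=[-4,4]  old=⊥  +wl: 0
  step 3. node 2  ⊔preds=[-4,4]  new=[-4,3]  old=⊥  +wl: 1
  step 4. node 3  ⊔preds=[-4,4]  new=[-4,4]  old=⊥  +wl: 2
  step 5. node 0  ⊔preds=[-4,4]  new=[-4,4]  stable
  step 6. node 1  ⊔preds=[-4,4]  new=[-4,4]  stable
  step 7. node 2  ⊔preds=[-4,4]  new=[-4,3]  stable

Least fixpoint reached:
  node 0: [-4,4]
  node 1: [-4,4]
  node 2: [-4,3]
  node 3: [-4,4]

7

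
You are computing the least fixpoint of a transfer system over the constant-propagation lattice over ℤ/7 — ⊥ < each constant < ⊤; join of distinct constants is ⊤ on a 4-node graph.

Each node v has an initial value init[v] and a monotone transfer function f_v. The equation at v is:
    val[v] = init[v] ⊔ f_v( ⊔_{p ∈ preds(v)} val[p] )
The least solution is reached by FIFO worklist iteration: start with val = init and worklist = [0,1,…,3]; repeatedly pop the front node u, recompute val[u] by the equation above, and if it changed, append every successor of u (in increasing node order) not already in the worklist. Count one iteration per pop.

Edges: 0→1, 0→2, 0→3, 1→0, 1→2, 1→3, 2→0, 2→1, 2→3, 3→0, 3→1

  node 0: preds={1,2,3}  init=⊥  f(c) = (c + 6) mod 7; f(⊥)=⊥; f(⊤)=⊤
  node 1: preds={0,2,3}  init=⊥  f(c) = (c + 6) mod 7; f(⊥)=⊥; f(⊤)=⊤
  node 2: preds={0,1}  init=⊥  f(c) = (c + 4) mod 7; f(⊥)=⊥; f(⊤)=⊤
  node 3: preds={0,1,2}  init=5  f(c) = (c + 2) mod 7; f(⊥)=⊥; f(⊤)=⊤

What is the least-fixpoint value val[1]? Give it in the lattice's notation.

Trace (8 dequeues):
  [1] u=0 | in 5 | out 4 | prev ⊥ | push {}
  [2] u=1 | in ⊤ | out ⊤ | prev ⊥ | push {0}
  [3] u=2 | in ⊤ | out ⊤ | prev ⊥ | push {1}
  [4] u=3 | in ⊤ | out ⊤ | prev 5 | push {}
  [5] u=0 | in ⊤ | out ⊤ | prev 4 | push {2,3}
  [6] u=1 | in ⊤ | out ⊤ | ==
  [7] u=2 | in ⊤ | out ⊤ | ==
  [8] u=3 | in ⊤ | out ⊤ | ==

Converged values:
  [0] ⊤
  [1] ⊤
  [2] ⊤
  [3] ⊤

⊤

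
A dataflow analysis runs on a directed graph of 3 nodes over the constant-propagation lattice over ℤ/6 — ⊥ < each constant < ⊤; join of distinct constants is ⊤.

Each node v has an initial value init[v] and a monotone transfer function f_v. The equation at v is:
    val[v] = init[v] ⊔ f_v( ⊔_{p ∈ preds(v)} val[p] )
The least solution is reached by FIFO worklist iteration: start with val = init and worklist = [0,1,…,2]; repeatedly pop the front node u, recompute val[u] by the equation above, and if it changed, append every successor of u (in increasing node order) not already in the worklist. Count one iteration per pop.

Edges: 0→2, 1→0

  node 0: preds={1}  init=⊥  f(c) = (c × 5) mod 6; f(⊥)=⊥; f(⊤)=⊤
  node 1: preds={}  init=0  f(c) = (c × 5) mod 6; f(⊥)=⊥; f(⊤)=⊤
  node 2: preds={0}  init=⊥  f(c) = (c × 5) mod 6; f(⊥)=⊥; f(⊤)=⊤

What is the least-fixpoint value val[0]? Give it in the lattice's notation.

0

Worklist (3 pops):
  #1 pop 0: in=0 → 0 (was ⊥); enqueue []
  #2 pop 1: in=⊥ → 0 (no change)
  #3 pop 2: in=0 → 0 (was ⊥); enqueue []

Fixpoint:
  val[0] = 0
  val[1] = 0
  val[2] = 0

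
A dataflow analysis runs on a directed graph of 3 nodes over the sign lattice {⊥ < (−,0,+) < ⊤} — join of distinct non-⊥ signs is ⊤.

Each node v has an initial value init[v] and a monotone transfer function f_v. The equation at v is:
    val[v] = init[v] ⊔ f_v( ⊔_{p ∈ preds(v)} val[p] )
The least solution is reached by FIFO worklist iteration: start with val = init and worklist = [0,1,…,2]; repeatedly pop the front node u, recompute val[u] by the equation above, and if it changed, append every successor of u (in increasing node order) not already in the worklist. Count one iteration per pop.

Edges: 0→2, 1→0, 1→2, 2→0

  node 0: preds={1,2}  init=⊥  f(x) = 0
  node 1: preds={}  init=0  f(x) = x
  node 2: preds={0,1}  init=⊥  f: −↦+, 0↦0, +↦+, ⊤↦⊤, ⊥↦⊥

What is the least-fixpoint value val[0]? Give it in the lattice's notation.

0

Iteration log — 4 steps:
  step 1. node 0  ⊔preds=0  new=0  old=⊥  +wl: 
  step 2. node 1  ⊔preds=⊥  new=0  stable
  step 3. node 2  ⊔preds=0  new=0  old=⊥  +wl: 0
  step 4. node 0  ⊔preds=0  new=0  stable

Least fixpoint reached:
  node 0: 0
  node 1: 0
  node 2: 0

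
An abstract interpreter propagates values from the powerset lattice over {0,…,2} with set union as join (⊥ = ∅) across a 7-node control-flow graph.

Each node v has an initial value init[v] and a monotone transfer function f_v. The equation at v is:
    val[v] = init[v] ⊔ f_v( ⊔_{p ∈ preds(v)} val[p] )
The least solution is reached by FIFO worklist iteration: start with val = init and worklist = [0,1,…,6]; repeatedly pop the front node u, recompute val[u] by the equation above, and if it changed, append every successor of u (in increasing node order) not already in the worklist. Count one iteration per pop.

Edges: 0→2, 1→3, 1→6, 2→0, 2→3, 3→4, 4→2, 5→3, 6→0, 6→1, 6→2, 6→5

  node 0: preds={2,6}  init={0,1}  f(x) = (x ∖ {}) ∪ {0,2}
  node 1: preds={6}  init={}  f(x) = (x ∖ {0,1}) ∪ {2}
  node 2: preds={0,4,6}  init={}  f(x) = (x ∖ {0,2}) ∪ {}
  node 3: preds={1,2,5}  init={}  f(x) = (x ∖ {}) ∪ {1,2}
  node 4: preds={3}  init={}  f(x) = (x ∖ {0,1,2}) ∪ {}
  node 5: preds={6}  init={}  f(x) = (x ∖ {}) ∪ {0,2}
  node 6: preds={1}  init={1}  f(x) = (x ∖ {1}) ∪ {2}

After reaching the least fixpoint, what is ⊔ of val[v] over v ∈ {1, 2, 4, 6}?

{1,2}

Worklist (13 pops):
  #1 pop 0: in={1} → {0,1,2} (was {0,1}); enqueue []
  #2 pop 1: in={1} → {2} (was {}); enqueue []
  #3 pop 2: in={0,1,2} → {1} (was {}); enqueue [0]
  #4 pop 3: in={1,2} → {1,2} (was {}); enqueue []
  #5 pop 4: in={1,2} → {} (no change)
  #6 pop 5: in={1} → {0,1,2} (was {}); enqueue [3]
  #7 pop 6: in={2} → {1,2} (was {1}); enqueue [1,2,5]
  #8 pop 0: in={1,2} → {0,1,2} (no change)
  #9 pop 3: in={0,1,2} → {0,1,2} (was {1,2}); enqueue [4]
  #10 pop 1: in={1,2} → {2} (no change)
  #11 pop 2: in={0,1,2} → {1} (no change)
  #12 pop 5: in={1,2} → {0,1,2} (no change)
  #13 pop 4: in={0,1,2} → {} (no change)

Fixpoint:
  val[0] = {0,1,2}
  val[1] = {2}
  val[2] = {1}
  val[3] = {0,1,2}
  val[4] = {}
  val[5] = {0,1,2}
  val[6] = {1,2}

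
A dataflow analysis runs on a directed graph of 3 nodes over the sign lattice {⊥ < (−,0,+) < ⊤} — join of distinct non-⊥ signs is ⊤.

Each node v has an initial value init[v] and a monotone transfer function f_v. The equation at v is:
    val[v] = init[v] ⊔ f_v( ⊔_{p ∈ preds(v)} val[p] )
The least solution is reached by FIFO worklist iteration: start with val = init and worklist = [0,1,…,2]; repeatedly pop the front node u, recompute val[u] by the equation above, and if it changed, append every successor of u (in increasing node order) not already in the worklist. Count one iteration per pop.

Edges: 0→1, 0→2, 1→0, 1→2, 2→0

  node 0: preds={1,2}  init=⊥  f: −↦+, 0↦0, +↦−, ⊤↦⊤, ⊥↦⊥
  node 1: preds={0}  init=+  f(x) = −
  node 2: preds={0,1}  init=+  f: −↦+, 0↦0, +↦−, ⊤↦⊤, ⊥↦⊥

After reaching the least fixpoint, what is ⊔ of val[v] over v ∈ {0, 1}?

⊤

Iteration log — 6 steps:
  step 1. node 0  ⊔preds=+  new=−  old=⊥  +wl: 
  step 2. node 1  ⊔preds=−  new=⊤  old=+  +wl: 0
  step 3. node 2  ⊔preds=⊤  new=⊤  old=+  +wl: 
  step 4. node 0  ⊔preds=⊤  new=⊤  old=−  +wl: 1,2
  step 5. node 1  ⊔preds=⊤  new=⊤  stable
  step 6. node 2  ⊔preds=⊤  new=⊤  stable

Least fixpoint reached:
  node 0: ⊤
  node 1: ⊤
  node 2: ⊤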